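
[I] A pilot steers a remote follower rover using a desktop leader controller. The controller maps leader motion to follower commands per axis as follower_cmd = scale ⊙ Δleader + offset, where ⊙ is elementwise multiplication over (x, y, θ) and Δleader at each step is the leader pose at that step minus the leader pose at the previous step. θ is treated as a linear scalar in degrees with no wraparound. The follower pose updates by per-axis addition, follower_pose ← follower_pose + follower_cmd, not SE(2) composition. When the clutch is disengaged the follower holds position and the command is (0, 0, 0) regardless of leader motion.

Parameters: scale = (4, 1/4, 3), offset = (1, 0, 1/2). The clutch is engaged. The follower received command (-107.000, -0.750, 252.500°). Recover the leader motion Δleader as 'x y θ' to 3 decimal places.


-27.000 -3.000 84.000

axis x: (-107.000 − 1) / (4) = -27.000
axis y: (-0.750 − 0) / (1/4) = -3.000
axis θ: (252.500 − 1/2) / (3) = 84.000


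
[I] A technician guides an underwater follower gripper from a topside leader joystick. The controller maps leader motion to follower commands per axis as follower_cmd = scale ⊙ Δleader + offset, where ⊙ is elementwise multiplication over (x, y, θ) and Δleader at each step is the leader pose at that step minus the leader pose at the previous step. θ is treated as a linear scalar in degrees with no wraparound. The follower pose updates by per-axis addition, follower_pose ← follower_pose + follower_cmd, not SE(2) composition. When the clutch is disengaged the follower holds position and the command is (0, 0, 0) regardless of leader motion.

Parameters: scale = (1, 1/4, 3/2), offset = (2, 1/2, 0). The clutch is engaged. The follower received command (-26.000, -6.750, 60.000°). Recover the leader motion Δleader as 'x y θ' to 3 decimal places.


axis x: (-26.000 − 2) / (1) = -28.000
axis y: (-6.750 − 1/2) / (1/4) = -29.000
axis θ: (60.000 − 0) / (3/2) = 40.000

-28.000 -29.000 40.000


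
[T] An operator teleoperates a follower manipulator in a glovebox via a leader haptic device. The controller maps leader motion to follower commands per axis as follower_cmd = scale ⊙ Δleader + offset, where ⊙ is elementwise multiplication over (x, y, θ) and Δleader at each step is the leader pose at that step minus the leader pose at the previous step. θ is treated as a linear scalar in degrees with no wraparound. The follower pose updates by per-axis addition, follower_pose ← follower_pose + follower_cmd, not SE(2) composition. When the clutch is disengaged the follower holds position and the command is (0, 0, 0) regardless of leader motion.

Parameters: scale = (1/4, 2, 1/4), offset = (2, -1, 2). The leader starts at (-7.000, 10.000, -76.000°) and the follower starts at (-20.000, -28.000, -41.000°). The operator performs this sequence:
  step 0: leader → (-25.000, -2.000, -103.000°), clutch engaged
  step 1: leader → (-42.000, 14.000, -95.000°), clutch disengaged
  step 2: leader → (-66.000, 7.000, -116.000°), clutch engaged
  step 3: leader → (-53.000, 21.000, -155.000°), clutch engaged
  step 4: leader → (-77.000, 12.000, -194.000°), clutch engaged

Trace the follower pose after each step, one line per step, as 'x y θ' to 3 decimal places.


-22.500 -53.000 -45.750
-22.500 -53.000 -45.750
-26.500 -68.000 -49.000
-21.250 -41.000 -56.750
-25.250 -60.000 -64.500

step 0: Δleader=(-18.000, -12.000, -27.000°), engaged; cmd=(-2.500, -25.000, -4.750°) → follower=(-22.500, -53.000, -45.750°)
step 1: Δleader=(-17.000, 16.000, 8.000°), disengaged; cmd=(0,0,0) → follower holds at (-22.500, -53.000, -45.750°)
step 2: Δleader=(-24.000, -7.000, -21.000°), engaged; cmd=(-4.000, -15.000, -3.250°) → follower=(-26.500, -68.000, -49.000°)
step 3: Δleader=(13.000, 14.000, -39.000°), engaged; cmd=(5.250, 27.000, -7.750°) → follower=(-21.250, -41.000, -56.750°)
step 4: Δleader=(-24.000, -9.000, -39.000°), engaged; cmd=(-4.000, -19.000, -7.750°) → follower=(-25.250, -60.000, -64.500°)


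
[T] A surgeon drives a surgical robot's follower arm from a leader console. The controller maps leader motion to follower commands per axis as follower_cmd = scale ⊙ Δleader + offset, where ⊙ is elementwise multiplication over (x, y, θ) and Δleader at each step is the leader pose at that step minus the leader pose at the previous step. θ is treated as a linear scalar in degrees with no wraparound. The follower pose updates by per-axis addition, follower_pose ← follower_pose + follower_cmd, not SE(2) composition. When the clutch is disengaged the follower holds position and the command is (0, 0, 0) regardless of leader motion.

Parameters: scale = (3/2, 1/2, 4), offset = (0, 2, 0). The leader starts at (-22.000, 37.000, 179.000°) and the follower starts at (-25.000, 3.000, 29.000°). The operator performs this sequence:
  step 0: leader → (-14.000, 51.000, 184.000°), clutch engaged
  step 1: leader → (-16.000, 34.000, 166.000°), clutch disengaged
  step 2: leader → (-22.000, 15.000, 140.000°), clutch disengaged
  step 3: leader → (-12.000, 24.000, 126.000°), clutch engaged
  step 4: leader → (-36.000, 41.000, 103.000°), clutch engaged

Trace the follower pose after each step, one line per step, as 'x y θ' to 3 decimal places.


-13.000 12.000 49.000
-13.000 12.000 49.000
-13.000 12.000 49.000
2.000 18.500 -7.000
-34.000 29.000 -99.000

step 0: Δleader=(8.000, 14.000, 5.000°), engaged; cmd=(12.000, 9.000, 20.000°) → follower=(-13.000, 12.000, 49.000°)
step 1: Δleader=(-2.000, -17.000, -18.000°), disengaged; cmd=(0,0,0) → follower holds at (-13.000, 12.000, 49.000°)
step 2: Δleader=(-6.000, -19.000, -26.000°), disengaged; cmd=(0,0,0) → follower holds at (-13.000, 12.000, 49.000°)
step 3: Δleader=(10.000, 9.000, -14.000°), engaged; cmd=(15.000, 6.500, -56.000°) → follower=(2.000, 18.500, -7.000°)
step 4: Δleader=(-24.000, 17.000, -23.000°), engaged; cmd=(-36.000, 10.500, -92.000°) → follower=(-34.000, 29.000, -99.000°)


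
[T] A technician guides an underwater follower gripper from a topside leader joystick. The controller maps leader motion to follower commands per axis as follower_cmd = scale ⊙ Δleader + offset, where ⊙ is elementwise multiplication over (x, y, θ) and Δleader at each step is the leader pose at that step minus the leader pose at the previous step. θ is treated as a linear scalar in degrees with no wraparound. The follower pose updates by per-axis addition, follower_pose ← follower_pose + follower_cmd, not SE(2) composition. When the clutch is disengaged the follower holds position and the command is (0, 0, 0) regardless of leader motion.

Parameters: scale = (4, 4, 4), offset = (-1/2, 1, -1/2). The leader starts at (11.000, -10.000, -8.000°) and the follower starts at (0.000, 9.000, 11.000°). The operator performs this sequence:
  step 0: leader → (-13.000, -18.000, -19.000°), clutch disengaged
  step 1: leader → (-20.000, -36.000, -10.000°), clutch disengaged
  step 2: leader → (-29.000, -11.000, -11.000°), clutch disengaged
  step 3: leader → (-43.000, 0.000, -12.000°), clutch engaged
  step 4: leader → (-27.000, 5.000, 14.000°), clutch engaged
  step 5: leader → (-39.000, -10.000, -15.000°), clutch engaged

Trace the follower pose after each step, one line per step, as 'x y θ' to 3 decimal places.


step 0: Δleader=(-24.000, -8.000, -11.000°), disengaged; cmd=(0,0,0) → follower holds at (0.000, 9.000, 11.000°)
step 1: Δleader=(-7.000, -18.000, 9.000°), disengaged; cmd=(0,0,0) → follower holds at (0.000, 9.000, 11.000°)
step 2: Δleader=(-9.000, 25.000, -1.000°), disengaged; cmd=(0,0,0) → follower holds at (0.000, 9.000, 11.000°)
step 3: Δleader=(-14.000, 11.000, -1.000°), engaged; cmd=(-56.500, 45.000, -4.500°) → follower=(-56.500, 54.000, 6.500°)
step 4: Δleader=(16.000, 5.000, 26.000°), engaged; cmd=(63.500, 21.000, 103.500°) → follower=(7.000, 75.000, 110.000°)
step 5: Δleader=(-12.000, -15.000, -29.000°), engaged; cmd=(-48.500, -59.000, -116.500°) → follower=(-41.500, 16.000, -6.500°)

0.000 9.000 11.000
0.000 9.000 11.000
0.000 9.000 11.000
-56.500 54.000 6.500
7.000 75.000 110.000
-41.500 16.000 -6.500


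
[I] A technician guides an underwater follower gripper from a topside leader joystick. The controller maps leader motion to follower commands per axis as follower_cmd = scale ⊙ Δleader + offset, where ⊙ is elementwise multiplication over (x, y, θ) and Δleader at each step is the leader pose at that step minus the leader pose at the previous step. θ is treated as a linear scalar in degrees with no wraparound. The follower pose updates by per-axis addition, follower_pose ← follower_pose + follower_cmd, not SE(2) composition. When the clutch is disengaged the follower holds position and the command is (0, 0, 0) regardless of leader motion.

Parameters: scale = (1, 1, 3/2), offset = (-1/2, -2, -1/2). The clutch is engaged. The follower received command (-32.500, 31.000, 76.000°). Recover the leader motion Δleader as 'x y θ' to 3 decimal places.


-32.000 33.000 51.000

axis x: (-32.500 − -1/2) / (1) = -32.000
axis y: (31.000 − -2) / (1) = 33.000
axis θ: (76.000 − -1/2) / (3/2) = 51.000


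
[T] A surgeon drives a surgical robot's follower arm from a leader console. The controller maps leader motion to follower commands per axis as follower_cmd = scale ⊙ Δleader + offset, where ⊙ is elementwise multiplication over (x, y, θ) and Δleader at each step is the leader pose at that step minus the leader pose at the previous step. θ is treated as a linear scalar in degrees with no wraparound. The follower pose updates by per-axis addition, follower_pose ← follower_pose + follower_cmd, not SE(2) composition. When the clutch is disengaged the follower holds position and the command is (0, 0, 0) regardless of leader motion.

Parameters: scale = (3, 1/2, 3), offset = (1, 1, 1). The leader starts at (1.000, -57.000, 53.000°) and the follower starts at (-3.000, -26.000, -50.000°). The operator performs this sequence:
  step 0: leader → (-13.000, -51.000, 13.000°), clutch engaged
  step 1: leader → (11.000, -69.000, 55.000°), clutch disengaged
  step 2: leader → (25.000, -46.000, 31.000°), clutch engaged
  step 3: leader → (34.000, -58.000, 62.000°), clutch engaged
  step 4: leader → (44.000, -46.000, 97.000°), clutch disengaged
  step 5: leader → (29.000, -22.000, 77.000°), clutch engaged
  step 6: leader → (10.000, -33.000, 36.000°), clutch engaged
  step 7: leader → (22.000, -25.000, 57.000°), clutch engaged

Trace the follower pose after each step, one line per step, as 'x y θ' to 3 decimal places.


step 0: Δleader=(-14.000, 6.000, -40.000°), engaged; cmd=(-41.000, 4.000, -119.000°) → follower=(-44.000, -22.000, -169.000°)
step 1: Δleader=(24.000, -18.000, 42.000°), disengaged; cmd=(0,0,0) → follower holds at (-44.000, -22.000, -169.000°)
step 2: Δleader=(14.000, 23.000, -24.000°), engaged; cmd=(43.000, 12.500, -71.000°) → follower=(-1.000, -9.500, -240.000°)
step 3: Δleader=(9.000, -12.000, 31.000°), engaged; cmd=(28.000, -5.000, 94.000°) → follower=(27.000, -14.500, -146.000°)
step 4: Δleader=(10.000, 12.000, 35.000°), disengaged; cmd=(0,0,0) → follower holds at (27.000, -14.500, -146.000°)
step 5: Δleader=(-15.000, 24.000, -20.000°), engaged; cmd=(-44.000, 13.000, -59.000°) → follower=(-17.000, -1.500, -205.000°)
step 6: Δleader=(-19.000, -11.000, -41.000°), engaged; cmd=(-56.000, -4.500, -122.000°) → follower=(-73.000, -6.000, -327.000°)
step 7: Δleader=(12.000, 8.000, 21.000°), engaged; cmd=(37.000, 5.000, 64.000°) → follower=(-36.000, -1.000, -263.000°)

-44.000 -22.000 -169.000
-44.000 -22.000 -169.000
-1.000 -9.500 -240.000
27.000 -14.500 -146.000
27.000 -14.500 -146.000
-17.000 -1.500 -205.000
-73.000 -6.000 -327.000
-36.000 -1.000 -263.000


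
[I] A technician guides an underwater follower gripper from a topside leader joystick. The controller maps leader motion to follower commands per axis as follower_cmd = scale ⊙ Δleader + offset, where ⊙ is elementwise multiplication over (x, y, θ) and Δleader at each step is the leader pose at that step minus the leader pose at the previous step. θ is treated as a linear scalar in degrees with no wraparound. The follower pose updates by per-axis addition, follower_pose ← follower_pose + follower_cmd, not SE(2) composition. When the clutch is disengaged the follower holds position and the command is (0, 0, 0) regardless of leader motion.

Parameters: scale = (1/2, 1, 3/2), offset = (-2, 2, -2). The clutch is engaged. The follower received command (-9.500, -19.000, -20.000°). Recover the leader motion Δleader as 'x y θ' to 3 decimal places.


axis x: (-9.500 − -2) / (1/2) = -15.000
axis y: (-19.000 − 2) / (1) = -21.000
axis θ: (-20.000 − -2) / (3/2) = -12.000

-15.000 -21.000 -12.000


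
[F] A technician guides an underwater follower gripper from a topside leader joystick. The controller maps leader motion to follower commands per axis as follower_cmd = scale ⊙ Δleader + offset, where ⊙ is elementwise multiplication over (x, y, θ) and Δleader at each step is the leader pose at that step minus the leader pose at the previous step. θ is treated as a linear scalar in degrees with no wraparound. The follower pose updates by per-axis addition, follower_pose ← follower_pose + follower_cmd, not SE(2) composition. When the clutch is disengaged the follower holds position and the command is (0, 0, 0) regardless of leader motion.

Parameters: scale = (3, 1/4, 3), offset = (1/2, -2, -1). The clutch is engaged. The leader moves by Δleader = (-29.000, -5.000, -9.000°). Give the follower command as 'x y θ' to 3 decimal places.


-86.500 -3.250 -28.000

axis x: 3·-29.000 + 1/2 = -86.500
axis y: 1/4·-5.000 + -2 = -3.250
axis θ: 3·-9.000 + -1 = -28.000


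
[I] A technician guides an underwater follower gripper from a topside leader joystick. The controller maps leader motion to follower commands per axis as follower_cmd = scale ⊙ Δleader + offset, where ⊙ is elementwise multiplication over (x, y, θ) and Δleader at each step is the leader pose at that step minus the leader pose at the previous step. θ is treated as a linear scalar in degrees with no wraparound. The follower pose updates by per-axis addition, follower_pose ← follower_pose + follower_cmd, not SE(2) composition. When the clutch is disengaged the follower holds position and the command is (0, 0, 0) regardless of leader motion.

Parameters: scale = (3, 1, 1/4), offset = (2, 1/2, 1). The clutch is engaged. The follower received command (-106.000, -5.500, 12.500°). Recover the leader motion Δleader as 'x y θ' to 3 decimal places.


axis x: (-106.000 − 2) / (3) = -36.000
axis y: (-5.500 − 1/2) / (1) = -6.000
axis θ: (12.500 − 1) / (1/4) = 46.000

-36.000 -6.000 46.000


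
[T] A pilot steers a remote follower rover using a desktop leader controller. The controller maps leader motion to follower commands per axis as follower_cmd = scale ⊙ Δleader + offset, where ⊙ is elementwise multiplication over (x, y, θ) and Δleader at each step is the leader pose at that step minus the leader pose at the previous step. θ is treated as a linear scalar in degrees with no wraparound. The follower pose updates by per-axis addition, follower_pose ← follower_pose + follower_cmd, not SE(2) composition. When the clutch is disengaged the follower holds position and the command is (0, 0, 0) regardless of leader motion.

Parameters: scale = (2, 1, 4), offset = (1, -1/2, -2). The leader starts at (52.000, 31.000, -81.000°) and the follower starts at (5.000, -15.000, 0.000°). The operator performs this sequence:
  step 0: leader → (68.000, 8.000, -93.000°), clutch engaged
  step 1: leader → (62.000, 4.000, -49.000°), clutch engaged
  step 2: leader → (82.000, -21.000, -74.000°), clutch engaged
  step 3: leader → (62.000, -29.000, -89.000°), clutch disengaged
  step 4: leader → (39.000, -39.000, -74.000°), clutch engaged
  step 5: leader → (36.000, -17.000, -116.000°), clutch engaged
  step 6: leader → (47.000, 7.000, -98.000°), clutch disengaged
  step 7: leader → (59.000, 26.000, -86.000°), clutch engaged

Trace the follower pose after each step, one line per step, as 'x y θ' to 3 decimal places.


38.000 -38.500 -50.000
27.000 -43.000 124.000
68.000 -68.500 22.000
68.000 -68.500 22.000
23.000 -79.000 80.000
18.000 -57.500 -90.000
18.000 -57.500 -90.000
43.000 -39.000 -44.000

step 0: Δleader=(16.000, -23.000, -12.000°), engaged; cmd=(33.000, -23.500, -50.000°) → follower=(38.000, -38.500, -50.000°)
step 1: Δleader=(-6.000, -4.000, 44.000°), engaged; cmd=(-11.000, -4.500, 174.000°) → follower=(27.000, -43.000, 124.000°)
step 2: Δleader=(20.000, -25.000, -25.000°), engaged; cmd=(41.000, -25.500, -102.000°) → follower=(68.000, -68.500, 22.000°)
step 3: Δleader=(-20.000, -8.000, -15.000°), disengaged; cmd=(0,0,0) → follower holds at (68.000, -68.500, 22.000°)
step 4: Δleader=(-23.000, -10.000, 15.000°), engaged; cmd=(-45.000, -10.500, 58.000°) → follower=(23.000, -79.000, 80.000°)
step 5: Δleader=(-3.000, 22.000, -42.000°), engaged; cmd=(-5.000, 21.500, -170.000°) → follower=(18.000, -57.500, -90.000°)
step 6: Δleader=(11.000, 24.000, 18.000°), disengaged; cmd=(0,0,0) → follower holds at (18.000, -57.500, -90.000°)
step 7: Δleader=(12.000, 19.000, 12.000°), engaged; cmd=(25.000, 18.500, 46.000°) → follower=(43.000, -39.000, -44.000°)


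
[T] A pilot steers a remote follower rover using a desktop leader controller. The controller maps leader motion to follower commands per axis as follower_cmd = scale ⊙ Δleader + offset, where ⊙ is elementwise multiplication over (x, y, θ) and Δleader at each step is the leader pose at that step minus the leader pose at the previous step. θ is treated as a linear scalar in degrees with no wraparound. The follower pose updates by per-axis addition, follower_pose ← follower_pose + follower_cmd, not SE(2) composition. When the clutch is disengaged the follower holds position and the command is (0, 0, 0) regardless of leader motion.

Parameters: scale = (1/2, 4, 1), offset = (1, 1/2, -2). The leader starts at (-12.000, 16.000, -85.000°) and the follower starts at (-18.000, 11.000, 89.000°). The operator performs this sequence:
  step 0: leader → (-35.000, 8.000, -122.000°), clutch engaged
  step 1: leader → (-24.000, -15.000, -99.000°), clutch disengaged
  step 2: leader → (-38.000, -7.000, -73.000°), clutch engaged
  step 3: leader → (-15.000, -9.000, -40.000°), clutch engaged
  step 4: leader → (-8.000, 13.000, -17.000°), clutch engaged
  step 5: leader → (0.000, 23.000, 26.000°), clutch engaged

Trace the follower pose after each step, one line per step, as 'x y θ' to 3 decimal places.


step 0: Δleader=(-23.000, -8.000, -37.000°), engaged; cmd=(-10.500, -31.500, -39.000°) → follower=(-28.500, -20.500, 50.000°)
step 1: Δleader=(11.000, -23.000, 23.000°), disengaged; cmd=(0,0,0) → follower holds at (-28.500, -20.500, 50.000°)
step 2: Δleader=(-14.000, 8.000, 26.000°), engaged; cmd=(-6.000, 32.500, 24.000°) → follower=(-34.500, 12.000, 74.000°)
step 3: Δleader=(23.000, -2.000, 33.000°), engaged; cmd=(12.500, -7.500, 31.000°) → follower=(-22.000, 4.500, 105.000°)
step 4: Δleader=(7.000, 22.000, 23.000°), engaged; cmd=(4.500, 88.500, 21.000°) → follower=(-17.500, 93.000, 126.000°)
step 5: Δleader=(8.000, 10.000, 43.000°), engaged; cmd=(5.000, 40.500, 41.000°) → follower=(-12.500, 133.500, 167.000°)

-28.500 -20.500 50.000
-28.500 -20.500 50.000
-34.500 12.000 74.000
-22.000 4.500 105.000
-17.500 93.000 126.000
-12.500 133.500 167.000


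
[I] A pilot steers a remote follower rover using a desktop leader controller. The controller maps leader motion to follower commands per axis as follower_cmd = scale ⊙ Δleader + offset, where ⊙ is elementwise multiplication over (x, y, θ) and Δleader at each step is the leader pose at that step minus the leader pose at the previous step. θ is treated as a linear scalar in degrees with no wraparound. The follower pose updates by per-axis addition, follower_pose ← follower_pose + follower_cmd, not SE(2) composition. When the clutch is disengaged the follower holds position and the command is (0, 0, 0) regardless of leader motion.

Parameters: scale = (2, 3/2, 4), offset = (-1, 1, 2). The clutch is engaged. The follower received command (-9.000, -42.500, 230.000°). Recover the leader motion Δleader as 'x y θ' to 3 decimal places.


-4.000 -29.000 57.000

axis x: (-9.000 − -1) / (2) = -4.000
axis y: (-42.500 − 1) / (3/2) = -29.000
axis θ: (230.000 − 2) / (4) = 57.000


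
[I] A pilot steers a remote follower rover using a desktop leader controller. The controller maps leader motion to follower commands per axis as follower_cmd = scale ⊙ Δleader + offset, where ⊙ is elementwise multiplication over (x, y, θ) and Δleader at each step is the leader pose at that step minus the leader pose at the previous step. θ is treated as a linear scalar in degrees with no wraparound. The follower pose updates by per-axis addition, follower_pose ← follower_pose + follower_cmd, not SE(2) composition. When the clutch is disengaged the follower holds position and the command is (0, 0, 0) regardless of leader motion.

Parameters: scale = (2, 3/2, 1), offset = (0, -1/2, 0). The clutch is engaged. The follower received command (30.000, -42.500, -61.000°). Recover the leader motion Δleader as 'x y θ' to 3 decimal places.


15.000 -28.000 -61.000

axis x: (30.000 − 0) / (2) = 15.000
axis y: (-42.500 − -1/2) / (3/2) = -28.000
axis θ: (-61.000 − 0) / (1) = -61.000


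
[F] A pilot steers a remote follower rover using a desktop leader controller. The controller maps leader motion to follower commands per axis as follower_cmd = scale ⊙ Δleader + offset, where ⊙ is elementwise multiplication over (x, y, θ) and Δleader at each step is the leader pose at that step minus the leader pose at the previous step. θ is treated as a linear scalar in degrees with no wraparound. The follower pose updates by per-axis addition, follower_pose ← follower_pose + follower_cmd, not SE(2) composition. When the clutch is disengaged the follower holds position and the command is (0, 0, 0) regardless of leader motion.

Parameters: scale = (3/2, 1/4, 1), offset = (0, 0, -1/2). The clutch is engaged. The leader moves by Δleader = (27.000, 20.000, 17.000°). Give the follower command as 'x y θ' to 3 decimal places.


40.500 5.000 16.500

axis x: 3/2·27.000 + 0 = 40.500
axis y: 1/4·20.000 + 0 = 5.000
axis θ: 1·17.000 + -1/2 = 16.500


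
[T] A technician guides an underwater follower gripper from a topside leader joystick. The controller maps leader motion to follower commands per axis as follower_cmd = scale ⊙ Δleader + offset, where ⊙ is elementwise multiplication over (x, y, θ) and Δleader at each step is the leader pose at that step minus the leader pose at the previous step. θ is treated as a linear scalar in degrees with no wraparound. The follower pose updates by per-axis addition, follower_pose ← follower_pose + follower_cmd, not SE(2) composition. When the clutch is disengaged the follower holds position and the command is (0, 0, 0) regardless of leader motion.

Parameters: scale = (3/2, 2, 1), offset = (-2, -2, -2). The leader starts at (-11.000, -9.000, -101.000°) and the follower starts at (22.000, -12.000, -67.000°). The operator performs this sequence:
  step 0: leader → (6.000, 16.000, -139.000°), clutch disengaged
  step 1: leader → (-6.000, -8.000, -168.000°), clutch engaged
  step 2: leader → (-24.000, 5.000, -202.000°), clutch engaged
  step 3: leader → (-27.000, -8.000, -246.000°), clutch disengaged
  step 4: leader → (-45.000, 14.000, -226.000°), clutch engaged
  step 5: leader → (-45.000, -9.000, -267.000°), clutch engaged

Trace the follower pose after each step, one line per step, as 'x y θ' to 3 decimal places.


step 0: Δleader=(17.000, 25.000, -38.000°), disengaged; cmd=(0,0,0) → follower holds at (22.000, -12.000, -67.000°)
step 1: Δleader=(-12.000, -24.000, -29.000°), engaged; cmd=(-20.000, -50.000, -31.000°) → follower=(2.000, -62.000, -98.000°)
step 2: Δleader=(-18.000, 13.000, -34.000°), engaged; cmd=(-29.000, 24.000, -36.000°) → follower=(-27.000, -38.000, -134.000°)
step 3: Δleader=(-3.000, -13.000, -44.000°), disengaged; cmd=(0,0,0) → follower holds at (-27.000, -38.000, -134.000°)
step 4: Δleader=(-18.000, 22.000, 20.000°), engaged; cmd=(-29.000, 42.000, 18.000°) → follower=(-56.000, 4.000, -116.000°)
step 5: Δleader=(0.000, -23.000, -41.000°), engaged; cmd=(-2.000, -48.000, -43.000°) → follower=(-58.000, -44.000, -159.000°)

22.000 -12.000 -67.000
2.000 -62.000 -98.000
-27.000 -38.000 -134.000
-27.000 -38.000 -134.000
-56.000 4.000 -116.000
-58.000 -44.000 -159.000


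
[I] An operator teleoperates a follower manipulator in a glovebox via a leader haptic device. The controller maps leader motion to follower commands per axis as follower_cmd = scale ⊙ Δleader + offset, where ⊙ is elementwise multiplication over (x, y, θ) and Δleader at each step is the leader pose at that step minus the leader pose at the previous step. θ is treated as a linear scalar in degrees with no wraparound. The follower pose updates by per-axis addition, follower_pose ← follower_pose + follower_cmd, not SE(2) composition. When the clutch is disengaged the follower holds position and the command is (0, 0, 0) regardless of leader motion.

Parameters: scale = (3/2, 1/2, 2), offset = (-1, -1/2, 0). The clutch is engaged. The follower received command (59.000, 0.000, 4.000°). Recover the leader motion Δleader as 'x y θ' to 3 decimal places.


40.000 1.000 2.000

axis x: (59.000 − -1) / (3/2) = 40.000
axis y: (0.000 − -1/2) / (1/2) = 1.000
axis θ: (4.000 − 0) / (2) = 2.000


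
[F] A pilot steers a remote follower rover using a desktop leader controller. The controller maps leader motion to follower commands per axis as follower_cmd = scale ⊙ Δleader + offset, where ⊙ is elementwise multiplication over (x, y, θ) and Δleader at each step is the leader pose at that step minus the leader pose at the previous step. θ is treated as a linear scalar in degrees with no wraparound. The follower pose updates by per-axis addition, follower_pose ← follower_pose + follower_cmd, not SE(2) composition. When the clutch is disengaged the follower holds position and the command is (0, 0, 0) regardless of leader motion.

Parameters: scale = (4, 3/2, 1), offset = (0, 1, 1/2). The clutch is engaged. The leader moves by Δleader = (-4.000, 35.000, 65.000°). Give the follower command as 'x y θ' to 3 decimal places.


axis x: 4·-4.000 + 0 = -16.000
axis y: 3/2·35.000 + 1 = 53.500
axis θ: 1·65.000 + 1/2 = 65.500

-16.000 53.500 65.500


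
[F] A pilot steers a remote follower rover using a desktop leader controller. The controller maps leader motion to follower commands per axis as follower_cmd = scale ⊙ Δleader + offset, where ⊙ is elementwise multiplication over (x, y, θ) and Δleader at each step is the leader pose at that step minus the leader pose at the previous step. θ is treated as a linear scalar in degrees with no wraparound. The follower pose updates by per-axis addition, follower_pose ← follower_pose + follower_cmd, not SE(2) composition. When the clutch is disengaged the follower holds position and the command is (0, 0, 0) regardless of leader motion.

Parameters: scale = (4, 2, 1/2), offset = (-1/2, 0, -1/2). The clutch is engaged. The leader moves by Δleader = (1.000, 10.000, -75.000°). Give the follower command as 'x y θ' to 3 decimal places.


3.500 20.000 -38.000

axis x: 4·1.000 + -1/2 = 3.500
axis y: 2·10.000 + 0 = 20.000
axis θ: 1/2·-75.000 + -1/2 = -38.000


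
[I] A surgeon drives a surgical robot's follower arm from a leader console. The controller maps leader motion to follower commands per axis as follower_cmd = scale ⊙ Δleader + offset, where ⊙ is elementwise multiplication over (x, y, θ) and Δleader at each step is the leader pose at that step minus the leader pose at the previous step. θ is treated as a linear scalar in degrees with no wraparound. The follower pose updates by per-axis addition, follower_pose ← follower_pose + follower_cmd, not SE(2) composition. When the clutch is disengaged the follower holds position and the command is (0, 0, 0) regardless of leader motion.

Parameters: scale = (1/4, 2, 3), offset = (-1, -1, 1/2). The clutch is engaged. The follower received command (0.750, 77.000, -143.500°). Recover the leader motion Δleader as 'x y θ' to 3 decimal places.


7.000 39.000 -48.000

axis x: (0.750 − -1) / (1/4) = 7.000
axis y: (77.000 − -1) / (2) = 39.000
axis θ: (-143.500 − 1/2) / (3) = -48.000


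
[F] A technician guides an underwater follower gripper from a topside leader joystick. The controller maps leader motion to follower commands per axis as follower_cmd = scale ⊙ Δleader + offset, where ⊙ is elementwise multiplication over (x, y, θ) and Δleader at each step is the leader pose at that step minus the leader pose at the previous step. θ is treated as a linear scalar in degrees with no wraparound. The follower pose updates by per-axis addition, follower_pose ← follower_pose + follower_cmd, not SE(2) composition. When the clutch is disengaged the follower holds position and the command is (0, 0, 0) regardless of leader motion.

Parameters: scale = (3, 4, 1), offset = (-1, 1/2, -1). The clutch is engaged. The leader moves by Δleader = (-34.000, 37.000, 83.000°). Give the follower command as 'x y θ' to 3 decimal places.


axis x: 3·-34.000 + -1 = -103.000
axis y: 4·37.000 + 1/2 = 148.500
axis θ: 1·83.000 + -1 = 82.000

-103.000 148.500 82.000


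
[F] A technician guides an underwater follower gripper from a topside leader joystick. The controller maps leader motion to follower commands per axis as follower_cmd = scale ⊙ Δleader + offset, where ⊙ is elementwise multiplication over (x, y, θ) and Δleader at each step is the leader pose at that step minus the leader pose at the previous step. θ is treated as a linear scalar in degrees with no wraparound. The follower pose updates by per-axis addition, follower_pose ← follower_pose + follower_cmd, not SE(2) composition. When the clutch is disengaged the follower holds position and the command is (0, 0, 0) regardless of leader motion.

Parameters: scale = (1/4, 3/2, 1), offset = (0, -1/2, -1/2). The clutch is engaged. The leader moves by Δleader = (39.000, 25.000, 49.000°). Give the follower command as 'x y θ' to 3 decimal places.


axis x: 1/4·39.000 + 0 = 9.750
axis y: 3/2·25.000 + -1/2 = 37.000
axis θ: 1·49.000 + -1/2 = 48.500

9.750 37.000 48.500


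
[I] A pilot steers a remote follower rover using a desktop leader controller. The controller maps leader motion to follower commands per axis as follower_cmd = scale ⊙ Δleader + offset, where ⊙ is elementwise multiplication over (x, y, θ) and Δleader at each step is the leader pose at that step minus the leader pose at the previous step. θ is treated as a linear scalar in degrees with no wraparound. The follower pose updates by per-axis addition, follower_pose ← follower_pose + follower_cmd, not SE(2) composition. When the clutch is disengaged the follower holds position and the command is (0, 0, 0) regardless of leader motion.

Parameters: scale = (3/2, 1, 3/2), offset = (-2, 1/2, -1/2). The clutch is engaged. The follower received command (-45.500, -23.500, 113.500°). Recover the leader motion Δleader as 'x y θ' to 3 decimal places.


axis x: (-45.500 − -2) / (3/2) = -29.000
axis y: (-23.500 − 1/2) / (1) = -24.000
axis θ: (113.500 − -1/2) / (3/2) = 76.000

-29.000 -24.000 76.000


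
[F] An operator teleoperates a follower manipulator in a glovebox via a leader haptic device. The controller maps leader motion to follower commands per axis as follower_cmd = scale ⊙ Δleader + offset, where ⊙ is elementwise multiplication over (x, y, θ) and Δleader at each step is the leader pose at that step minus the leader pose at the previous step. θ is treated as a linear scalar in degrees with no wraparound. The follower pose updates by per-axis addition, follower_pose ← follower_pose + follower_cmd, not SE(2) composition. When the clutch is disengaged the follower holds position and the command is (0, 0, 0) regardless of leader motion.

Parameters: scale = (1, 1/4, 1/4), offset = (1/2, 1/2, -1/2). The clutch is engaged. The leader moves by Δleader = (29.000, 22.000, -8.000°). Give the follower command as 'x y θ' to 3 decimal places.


axis x: 1·29.000 + 1/2 = 29.500
axis y: 1/4·22.000 + 1/2 = 6.000
axis θ: 1/4·-8.000 + -1/2 = -2.500

29.500 6.000 -2.500


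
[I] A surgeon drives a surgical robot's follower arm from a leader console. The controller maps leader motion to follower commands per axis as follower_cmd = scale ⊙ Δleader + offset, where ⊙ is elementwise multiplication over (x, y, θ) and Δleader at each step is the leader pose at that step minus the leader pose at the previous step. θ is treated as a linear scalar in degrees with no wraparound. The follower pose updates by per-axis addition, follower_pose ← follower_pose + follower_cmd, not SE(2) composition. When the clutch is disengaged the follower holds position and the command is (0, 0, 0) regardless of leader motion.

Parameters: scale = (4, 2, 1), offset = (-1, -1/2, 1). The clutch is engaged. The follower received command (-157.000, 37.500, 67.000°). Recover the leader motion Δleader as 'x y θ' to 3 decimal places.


axis x: (-157.000 − -1) / (4) = -39.000
axis y: (37.500 − -1/2) / (2) = 19.000
axis θ: (67.000 − 1) / (1) = 66.000

-39.000 19.000 66.000


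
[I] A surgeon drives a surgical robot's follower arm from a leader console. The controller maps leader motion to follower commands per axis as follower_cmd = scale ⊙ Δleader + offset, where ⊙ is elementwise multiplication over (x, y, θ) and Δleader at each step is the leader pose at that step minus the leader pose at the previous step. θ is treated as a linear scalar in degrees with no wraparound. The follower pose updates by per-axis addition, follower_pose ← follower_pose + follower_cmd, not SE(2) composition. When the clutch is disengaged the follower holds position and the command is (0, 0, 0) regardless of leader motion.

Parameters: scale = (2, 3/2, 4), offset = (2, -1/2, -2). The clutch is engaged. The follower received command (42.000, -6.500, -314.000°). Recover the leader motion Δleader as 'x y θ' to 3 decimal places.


20.000 -4.000 -78.000

axis x: (42.000 − 2) / (2) = 20.000
axis y: (-6.500 − -1/2) / (3/2) = -4.000
axis θ: (-314.000 − -2) / (4) = -78.000


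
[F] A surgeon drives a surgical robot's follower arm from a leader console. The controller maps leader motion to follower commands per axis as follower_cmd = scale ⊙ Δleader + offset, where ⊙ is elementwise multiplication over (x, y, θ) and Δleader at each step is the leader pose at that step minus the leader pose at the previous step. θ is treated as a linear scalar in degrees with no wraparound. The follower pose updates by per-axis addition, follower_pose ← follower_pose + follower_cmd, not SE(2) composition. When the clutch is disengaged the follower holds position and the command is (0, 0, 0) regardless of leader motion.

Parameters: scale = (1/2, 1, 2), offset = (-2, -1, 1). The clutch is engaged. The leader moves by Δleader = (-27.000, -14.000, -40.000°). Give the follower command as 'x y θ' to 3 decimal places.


axis x: 1/2·-27.000 + -2 = -15.500
axis y: 1·-14.000 + -1 = -15.000
axis θ: 2·-40.000 + 1 = -79.000

-15.500 -15.000 -79.000


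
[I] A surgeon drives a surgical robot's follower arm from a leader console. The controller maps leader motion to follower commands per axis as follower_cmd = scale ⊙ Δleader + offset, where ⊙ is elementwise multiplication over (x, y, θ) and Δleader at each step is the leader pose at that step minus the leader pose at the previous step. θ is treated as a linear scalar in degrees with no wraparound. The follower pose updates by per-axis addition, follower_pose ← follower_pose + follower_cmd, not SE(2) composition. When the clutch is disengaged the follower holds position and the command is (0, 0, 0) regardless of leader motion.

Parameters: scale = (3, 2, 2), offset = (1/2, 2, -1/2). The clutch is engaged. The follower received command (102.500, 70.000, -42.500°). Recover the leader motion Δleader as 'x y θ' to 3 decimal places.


34.000 34.000 -21.000

axis x: (102.500 − 1/2) / (3) = 34.000
axis y: (70.000 − 2) / (2) = 34.000
axis θ: (-42.500 − -1/2) / (2) = -21.000


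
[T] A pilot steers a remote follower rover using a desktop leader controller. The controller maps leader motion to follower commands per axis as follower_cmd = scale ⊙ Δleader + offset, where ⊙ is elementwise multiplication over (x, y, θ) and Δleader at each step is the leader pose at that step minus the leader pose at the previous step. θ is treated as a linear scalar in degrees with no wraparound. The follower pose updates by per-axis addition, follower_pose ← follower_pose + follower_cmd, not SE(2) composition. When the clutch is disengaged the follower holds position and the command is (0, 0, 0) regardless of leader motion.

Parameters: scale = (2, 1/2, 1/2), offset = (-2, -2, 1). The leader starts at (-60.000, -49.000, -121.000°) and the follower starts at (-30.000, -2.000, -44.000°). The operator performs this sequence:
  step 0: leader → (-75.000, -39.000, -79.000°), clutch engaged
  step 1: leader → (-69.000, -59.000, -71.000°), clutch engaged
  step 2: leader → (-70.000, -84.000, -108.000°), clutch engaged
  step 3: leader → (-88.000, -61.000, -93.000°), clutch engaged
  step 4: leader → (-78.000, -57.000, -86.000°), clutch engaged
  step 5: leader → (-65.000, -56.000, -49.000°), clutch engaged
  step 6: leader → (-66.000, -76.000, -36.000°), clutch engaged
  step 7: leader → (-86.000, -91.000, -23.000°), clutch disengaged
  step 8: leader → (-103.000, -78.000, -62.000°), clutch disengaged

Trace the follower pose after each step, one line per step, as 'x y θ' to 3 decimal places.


-62.000 1.000 -22.000
-52.000 -11.000 -17.000
-56.000 -25.500 -34.500
-94.000 -16.000 -26.000
-76.000 -16.000 -21.500
-52.000 -17.500 -2.000
-56.000 -29.500 5.500
-56.000 -29.500 5.500
-56.000 -29.500 5.500

step 0: Δleader=(-15.000, 10.000, 42.000°), engaged; cmd=(-32.000, 3.000, 22.000°) → follower=(-62.000, 1.000, -22.000°)
step 1: Δleader=(6.000, -20.000, 8.000°), engaged; cmd=(10.000, -12.000, 5.000°) → follower=(-52.000, -11.000, -17.000°)
step 2: Δleader=(-1.000, -25.000, -37.000°), engaged; cmd=(-4.000, -14.500, -17.500°) → follower=(-56.000, -25.500, -34.500°)
step 3: Δleader=(-18.000, 23.000, 15.000°), engaged; cmd=(-38.000, 9.500, 8.500°) → follower=(-94.000, -16.000, -26.000°)
step 4: Δleader=(10.000, 4.000, 7.000°), engaged; cmd=(18.000, 0.000, 4.500°) → follower=(-76.000, -16.000, -21.500°)
step 5: Δleader=(13.000, 1.000, 37.000°), engaged; cmd=(24.000, -1.500, 19.500°) → follower=(-52.000, -17.500, -2.000°)
step 6: Δleader=(-1.000, -20.000, 13.000°), engaged; cmd=(-4.000, -12.000, 7.500°) → follower=(-56.000, -29.500, 5.500°)
step 7: Δleader=(-20.000, -15.000, 13.000°), disengaged; cmd=(0,0,0) → follower holds at (-56.000, -29.500, 5.500°)
step 8: Δleader=(-17.000, 13.000, -39.000°), disengaged; cmd=(0,0,0) → follower holds at (-56.000, -29.500, 5.500°)


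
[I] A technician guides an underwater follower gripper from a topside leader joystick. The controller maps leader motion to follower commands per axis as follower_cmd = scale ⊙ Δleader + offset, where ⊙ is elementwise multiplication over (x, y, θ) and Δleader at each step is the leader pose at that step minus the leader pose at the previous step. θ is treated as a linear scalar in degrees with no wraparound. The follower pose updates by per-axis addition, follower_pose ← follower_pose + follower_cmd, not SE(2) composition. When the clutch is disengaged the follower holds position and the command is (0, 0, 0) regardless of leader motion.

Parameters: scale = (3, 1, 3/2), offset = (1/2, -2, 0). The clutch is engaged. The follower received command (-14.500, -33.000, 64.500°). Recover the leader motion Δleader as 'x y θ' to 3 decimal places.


axis x: (-14.500 − 1/2) / (3) = -5.000
axis y: (-33.000 − -2) / (1) = -31.000
axis θ: (64.500 − 0) / (3/2) = 43.000

-5.000 -31.000 43.000
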